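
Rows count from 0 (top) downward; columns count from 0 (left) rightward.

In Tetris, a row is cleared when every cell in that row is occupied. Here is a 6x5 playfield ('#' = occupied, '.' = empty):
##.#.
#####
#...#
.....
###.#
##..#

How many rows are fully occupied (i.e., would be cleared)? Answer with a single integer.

Answer: 1

Derivation:
Check each row:
  row 0: 2 empty cells -> not full
  row 1: 0 empty cells -> FULL (clear)
  row 2: 3 empty cells -> not full
  row 3: 5 empty cells -> not full
  row 4: 1 empty cell -> not full
  row 5: 2 empty cells -> not full
Total rows cleared: 1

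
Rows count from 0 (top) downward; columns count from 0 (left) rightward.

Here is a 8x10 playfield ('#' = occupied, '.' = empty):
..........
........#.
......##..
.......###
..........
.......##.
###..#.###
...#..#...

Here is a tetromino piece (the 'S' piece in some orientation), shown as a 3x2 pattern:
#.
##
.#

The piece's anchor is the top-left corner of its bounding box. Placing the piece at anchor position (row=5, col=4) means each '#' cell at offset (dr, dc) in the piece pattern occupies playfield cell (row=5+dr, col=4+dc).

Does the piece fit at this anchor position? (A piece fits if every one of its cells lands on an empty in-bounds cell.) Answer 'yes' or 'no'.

Answer: no

Derivation:
Check each piece cell at anchor (5, 4):
  offset (0,0) -> (5,4): empty -> OK
  offset (1,0) -> (6,4): empty -> OK
  offset (1,1) -> (6,5): occupied ('#') -> FAIL
  offset (2,1) -> (7,5): empty -> OK
All cells valid: no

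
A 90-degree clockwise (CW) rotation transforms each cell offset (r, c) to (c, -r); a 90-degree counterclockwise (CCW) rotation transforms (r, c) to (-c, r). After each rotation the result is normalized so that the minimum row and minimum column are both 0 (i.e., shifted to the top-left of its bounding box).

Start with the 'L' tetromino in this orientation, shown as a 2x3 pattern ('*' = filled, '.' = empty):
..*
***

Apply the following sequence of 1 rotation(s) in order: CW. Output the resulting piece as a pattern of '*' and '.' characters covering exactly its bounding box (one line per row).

Start:
..*
***
After rotation 1 (CW):
*.
*.
**

Answer: *.
*.
**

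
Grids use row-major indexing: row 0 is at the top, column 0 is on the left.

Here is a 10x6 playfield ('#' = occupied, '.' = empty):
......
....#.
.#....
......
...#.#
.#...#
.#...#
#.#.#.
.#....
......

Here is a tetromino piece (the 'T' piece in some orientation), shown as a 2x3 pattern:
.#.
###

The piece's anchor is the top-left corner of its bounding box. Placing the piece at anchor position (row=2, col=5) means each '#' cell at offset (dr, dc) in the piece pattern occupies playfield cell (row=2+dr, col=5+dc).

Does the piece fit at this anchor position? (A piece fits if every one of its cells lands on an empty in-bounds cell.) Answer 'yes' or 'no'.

Check each piece cell at anchor (2, 5):
  offset (0,1) -> (2,6): out of bounds -> FAIL
  offset (1,0) -> (3,5): empty -> OK
  offset (1,1) -> (3,6): out of bounds -> FAIL
  offset (1,2) -> (3,7): out of bounds -> FAIL
All cells valid: no

Answer: no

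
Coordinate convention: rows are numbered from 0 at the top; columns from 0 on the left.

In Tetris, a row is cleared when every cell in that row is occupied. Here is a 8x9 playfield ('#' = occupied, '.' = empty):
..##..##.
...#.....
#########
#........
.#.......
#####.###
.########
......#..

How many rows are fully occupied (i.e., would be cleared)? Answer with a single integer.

Check each row:
  row 0: 5 empty cells -> not full
  row 1: 8 empty cells -> not full
  row 2: 0 empty cells -> FULL (clear)
  row 3: 8 empty cells -> not full
  row 4: 8 empty cells -> not full
  row 5: 1 empty cell -> not full
  row 6: 1 empty cell -> not full
  row 7: 8 empty cells -> not full
Total rows cleared: 1

Answer: 1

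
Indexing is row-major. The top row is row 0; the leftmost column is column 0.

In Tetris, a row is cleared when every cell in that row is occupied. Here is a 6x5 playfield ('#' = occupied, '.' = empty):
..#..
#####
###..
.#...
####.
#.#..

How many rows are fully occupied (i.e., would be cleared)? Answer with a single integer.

Answer: 1

Derivation:
Check each row:
  row 0: 4 empty cells -> not full
  row 1: 0 empty cells -> FULL (clear)
  row 2: 2 empty cells -> not full
  row 3: 4 empty cells -> not full
  row 4: 1 empty cell -> not full
  row 5: 3 empty cells -> not full
Total rows cleared: 1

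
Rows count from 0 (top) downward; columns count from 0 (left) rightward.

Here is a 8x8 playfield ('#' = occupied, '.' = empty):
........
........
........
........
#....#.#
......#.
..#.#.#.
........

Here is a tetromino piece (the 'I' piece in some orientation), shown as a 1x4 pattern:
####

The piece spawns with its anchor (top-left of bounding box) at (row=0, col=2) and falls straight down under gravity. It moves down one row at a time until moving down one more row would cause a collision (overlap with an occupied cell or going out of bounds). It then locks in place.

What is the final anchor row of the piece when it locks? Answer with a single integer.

Spawn at (row=0, col=2). Try each row:
  row 0: fits
  row 1: fits
  row 2: fits
  row 3: fits
  row 4: blocked -> lock at row 3

Answer: 3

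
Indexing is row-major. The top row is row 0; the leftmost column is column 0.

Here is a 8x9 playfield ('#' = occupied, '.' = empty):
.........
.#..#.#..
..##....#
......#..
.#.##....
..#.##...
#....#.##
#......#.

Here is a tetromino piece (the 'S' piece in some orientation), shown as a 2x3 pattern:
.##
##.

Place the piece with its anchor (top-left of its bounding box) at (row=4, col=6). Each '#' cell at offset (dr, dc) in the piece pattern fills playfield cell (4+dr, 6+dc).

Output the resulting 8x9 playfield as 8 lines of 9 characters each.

Fill (4+0,6+1) = (4,7)
Fill (4+0,6+2) = (4,8)
Fill (4+1,6+0) = (5,6)
Fill (4+1,6+1) = (5,7)

Answer: .........
.#..#.#..
..##....#
......#..
.#.##..##
..#.####.
#....#.##
#......#.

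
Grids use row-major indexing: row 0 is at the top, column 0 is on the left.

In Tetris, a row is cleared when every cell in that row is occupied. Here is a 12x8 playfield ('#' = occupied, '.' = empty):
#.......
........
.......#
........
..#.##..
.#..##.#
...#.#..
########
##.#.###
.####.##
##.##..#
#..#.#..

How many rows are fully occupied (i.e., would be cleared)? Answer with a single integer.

Answer: 1

Derivation:
Check each row:
  row 0: 7 empty cells -> not full
  row 1: 8 empty cells -> not full
  row 2: 7 empty cells -> not full
  row 3: 8 empty cells -> not full
  row 4: 5 empty cells -> not full
  row 5: 4 empty cells -> not full
  row 6: 6 empty cells -> not full
  row 7: 0 empty cells -> FULL (clear)
  row 8: 2 empty cells -> not full
  row 9: 2 empty cells -> not full
  row 10: 3 empty cells -> not full
  row 11: 5 empty cells -> not full
Total rows cleared: 1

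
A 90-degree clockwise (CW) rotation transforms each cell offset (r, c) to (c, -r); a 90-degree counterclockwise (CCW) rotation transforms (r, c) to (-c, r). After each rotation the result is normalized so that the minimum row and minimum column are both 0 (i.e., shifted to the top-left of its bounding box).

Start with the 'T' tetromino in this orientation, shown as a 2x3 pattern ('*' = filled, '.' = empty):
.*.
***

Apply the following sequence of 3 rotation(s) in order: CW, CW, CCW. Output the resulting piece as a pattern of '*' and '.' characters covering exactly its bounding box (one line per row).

Start:
.*.
***
After rotation 1 (CW):
*.
**
*.
After rotation 2 (CW):
***
.*.
After rotation 3 (CCW):
*.
**
*.

Answer: *.
**
*.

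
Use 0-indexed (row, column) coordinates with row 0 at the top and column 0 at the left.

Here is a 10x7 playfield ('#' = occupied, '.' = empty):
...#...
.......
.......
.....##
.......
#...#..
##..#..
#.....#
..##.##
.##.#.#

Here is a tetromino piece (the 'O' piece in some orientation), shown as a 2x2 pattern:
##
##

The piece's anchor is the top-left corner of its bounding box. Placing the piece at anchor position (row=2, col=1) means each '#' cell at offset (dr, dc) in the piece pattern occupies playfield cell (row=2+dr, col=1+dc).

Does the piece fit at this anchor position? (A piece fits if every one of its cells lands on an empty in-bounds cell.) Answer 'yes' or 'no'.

Check each piece cell at anchor (2, 1):
  offset (0,0) -> (2,1): empty -> OK
  offset (0,1) -> (2,2): empty -> OK
  offset (1,0) -> (3,1): empty -> OK
  offset (1,1) -> (3,2): empty -> OK
All cells valid: yes

Answer: yes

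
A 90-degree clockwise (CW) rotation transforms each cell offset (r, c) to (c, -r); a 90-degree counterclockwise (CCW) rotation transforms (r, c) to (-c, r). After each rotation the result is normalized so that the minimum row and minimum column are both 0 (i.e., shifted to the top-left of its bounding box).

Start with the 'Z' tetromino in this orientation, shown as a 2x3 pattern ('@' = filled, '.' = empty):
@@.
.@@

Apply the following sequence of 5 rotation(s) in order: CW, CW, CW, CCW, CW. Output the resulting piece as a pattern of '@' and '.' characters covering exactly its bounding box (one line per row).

Answer: .@
@@
@.

Derivation:
Start:
@@.
.@@
After rotation 1 (CW):
.@
@@
@.
After rotation 2 (CW):
@@.
.@@
After rotation 3 (CW):
.@
@@
@.
After rotation 4 (CCW):
@@.
.@@
After rotation 5 (CW):
.@
@@
@.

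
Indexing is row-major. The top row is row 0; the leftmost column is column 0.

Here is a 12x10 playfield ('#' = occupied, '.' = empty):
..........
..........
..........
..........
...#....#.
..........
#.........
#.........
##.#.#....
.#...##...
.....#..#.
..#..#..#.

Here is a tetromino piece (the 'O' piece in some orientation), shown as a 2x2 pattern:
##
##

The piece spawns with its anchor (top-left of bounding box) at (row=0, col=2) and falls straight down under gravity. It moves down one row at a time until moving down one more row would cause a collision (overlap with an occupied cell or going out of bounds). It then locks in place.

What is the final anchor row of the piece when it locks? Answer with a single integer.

Answer: 2

Derivation:
Spawn at (row=0, col=2). Try each row:
  row 0: fits
  row 1: fits
  row 2: fits
  row 3: blocked -> lock at row 2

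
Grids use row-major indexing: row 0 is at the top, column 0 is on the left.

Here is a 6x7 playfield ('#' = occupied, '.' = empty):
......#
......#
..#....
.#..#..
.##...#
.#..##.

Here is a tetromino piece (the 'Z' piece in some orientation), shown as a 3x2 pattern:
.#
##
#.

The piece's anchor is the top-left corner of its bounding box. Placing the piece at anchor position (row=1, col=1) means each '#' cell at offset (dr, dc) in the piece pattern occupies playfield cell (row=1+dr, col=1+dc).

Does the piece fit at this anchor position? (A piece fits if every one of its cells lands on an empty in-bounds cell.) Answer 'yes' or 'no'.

Answer: no

Derivation:
Check each piece cell at anchor (1, 1):
  offset (0,1) -> (1,2): empty -> OK
  offset (1,0) -> (2,1): empty -> OK
  offset (1,1) -> (2,2): occupied ('#') -> FAIL
  offset (2,0) -> (3,1): occupied ('#') -> FAIL
All cells valid: no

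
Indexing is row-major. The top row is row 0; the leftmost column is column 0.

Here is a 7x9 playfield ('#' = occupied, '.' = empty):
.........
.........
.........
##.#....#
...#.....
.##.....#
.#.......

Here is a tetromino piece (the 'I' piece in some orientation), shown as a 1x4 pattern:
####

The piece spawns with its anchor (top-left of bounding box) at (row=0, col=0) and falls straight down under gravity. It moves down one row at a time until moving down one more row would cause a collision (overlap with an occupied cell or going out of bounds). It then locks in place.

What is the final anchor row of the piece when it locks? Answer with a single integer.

Spawn at (row=0, col=0). Try each row:
  row 0: fits
  row 1: fits
  row 2: fits
  row 3: blocked -> lock at row 2

Answer: 2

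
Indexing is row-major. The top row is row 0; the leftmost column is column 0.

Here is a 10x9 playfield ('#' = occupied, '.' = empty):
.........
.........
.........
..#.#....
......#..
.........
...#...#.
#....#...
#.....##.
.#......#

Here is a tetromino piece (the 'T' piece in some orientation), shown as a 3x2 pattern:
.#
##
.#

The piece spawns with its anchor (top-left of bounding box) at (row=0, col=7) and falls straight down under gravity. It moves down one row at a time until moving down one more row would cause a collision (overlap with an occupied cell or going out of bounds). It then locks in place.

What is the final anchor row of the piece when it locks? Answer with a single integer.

Answer: 4

Derivation:
Spawn at (row=0, col=7). Try each row:
  row 0: fits
  row 1: fits
  row 2: fits
  row 3: fits
  row 4: fits
  row 5: blocked -> lock at row 4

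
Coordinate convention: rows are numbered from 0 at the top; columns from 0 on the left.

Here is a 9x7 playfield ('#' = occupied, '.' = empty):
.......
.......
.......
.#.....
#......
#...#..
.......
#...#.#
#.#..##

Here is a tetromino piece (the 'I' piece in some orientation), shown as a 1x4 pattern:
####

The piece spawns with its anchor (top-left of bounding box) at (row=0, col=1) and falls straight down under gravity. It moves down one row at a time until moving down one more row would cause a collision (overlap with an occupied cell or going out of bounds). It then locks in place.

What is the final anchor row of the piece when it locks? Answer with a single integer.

Spawn at (row=0, col=1). Try each row:
  row 0: fits
  row 1: fits
  row 2: fits
  row 3: blocked -> lock at row 2

Answer: 2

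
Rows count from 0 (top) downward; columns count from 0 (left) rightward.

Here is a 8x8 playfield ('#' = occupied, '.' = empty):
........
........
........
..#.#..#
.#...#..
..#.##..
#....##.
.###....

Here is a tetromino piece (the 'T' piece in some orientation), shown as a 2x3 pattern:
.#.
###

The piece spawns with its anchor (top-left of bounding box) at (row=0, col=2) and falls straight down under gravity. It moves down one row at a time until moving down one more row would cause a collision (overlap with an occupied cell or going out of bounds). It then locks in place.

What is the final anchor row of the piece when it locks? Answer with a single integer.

Answer: 1

Derivation:
Spawn at (row=0, col=2). Try each row:
  row 0: fits
  row 1: fits
  row 2: blocked -> lock at row 1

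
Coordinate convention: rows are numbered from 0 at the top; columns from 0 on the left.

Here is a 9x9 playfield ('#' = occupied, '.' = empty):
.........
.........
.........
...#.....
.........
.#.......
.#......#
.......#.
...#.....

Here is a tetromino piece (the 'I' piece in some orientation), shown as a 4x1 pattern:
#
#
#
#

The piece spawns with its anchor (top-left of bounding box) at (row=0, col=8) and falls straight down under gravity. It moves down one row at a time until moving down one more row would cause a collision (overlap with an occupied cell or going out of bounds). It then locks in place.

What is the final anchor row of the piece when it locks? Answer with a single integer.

Spawn at (row=0, col=8). Try each row:
  row 0: fits
  row 1: fits
  row 2: fits
  row 3: blocked -> lock at row 2

Answer: 2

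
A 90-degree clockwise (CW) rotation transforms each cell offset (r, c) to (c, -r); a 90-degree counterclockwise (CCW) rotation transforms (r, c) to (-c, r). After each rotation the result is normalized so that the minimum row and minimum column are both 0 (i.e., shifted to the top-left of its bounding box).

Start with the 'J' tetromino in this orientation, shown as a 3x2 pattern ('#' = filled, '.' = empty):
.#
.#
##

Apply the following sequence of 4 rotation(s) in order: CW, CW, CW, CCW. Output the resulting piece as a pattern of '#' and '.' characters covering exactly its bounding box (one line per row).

Start:
.#
.#
##
After rotation 1 (CW):
#..
###
After rotation 2 (CW):
##
#.
#.
After rotation 3 (CW):
###
..#
After rotation 4 (CCW):
##
#.
#.

Answer: ##
#.
#.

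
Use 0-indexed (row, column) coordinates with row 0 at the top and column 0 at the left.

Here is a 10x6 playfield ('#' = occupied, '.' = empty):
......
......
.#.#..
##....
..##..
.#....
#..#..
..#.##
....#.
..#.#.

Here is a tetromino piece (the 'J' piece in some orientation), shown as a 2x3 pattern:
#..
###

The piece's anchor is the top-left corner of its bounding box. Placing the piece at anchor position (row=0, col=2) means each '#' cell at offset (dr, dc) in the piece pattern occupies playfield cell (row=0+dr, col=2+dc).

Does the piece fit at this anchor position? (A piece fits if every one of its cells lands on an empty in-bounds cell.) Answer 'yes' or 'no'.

Answer: yes

Derivation:
Check each piece cell at anchor (0, 2):
  offset (0,0) -> (0,2): empty -> OK
  offset (1,0) -> (1,2): empty -> OK
  offset (1,1) -> (1,3): empty -> OK
  offset (1,2) -> (1,4): empty -> OK
All cells valid: yes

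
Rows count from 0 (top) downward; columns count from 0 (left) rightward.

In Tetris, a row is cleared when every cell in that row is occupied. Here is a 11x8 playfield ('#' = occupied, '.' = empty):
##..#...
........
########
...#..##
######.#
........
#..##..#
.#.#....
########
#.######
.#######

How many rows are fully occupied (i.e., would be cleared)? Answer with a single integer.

Answer: 2

Derivation:
Check each row:
  row 0: 5 empty cells -> not full
  row 1: 8 empty cells -> not full
  row 2: 0 empty cells -> FULL (clear)
  row 3: 5 empty cells -> not full
  row 4: 1 empty cell -> not full
  row 5: 8 empty cells -> not full
  row 6: 4 empty cells -> not full
  row 7: 6 empty cells -> not full
  row 8: 0 empty cells -> FULL (clear)
  row 9: 1 empty cell -> not full
  row 10: 1 empty cell -> not full
Total rows cleared: 2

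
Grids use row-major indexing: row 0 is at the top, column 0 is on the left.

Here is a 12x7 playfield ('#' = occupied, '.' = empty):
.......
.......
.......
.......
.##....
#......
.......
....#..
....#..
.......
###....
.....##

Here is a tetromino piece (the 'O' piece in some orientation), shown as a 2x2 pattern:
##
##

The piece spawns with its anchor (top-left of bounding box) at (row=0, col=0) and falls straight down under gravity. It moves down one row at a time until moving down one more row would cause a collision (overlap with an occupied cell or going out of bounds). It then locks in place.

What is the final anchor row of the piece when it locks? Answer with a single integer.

Answer: 2

Derivation:
Spawn at (row=0, col=0). Try each row:
  row 0: fits
  row 1: fits
  row 2: fits
  row 3: blocked -> lock at row 2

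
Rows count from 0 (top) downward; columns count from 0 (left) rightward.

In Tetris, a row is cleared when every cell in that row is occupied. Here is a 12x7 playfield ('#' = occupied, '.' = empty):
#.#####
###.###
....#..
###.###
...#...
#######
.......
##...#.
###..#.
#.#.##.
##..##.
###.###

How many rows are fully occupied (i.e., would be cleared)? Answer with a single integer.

Answer: 1

Derivation:
Check each row:
  row 0: 1 empty cell -> not full
  row 1: 1 empty cell -> not full
  row 2: 6 empty cells -> not full
  row 3: 1 empty cell -> not full
  row 4: 6 empty cells -> not full
  row 5: 0 empty cells -> FULL (clear)
  row 6: 7 empty cells -> not full
  row 7: 4 empty cells -> not full
  row 8: 3 empty cells -> not full
  row 9: 3 empty cells -> not full
  row 10: 3 empty cells -> not full
  row 11: 1 empty cell -> not full
Total rows cleared: 1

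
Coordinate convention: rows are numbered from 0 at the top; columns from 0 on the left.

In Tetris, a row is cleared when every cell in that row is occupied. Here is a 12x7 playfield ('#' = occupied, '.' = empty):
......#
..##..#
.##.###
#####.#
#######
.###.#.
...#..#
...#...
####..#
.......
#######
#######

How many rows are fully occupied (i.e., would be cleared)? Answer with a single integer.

Answer: 3

Derivation:
Check each row:
  row 0: 6 empty cells -> not full
  row 1: 4 empty cells -> not full
  row 2: 2 empty cells -> not full
  row 3: 1 empty cell -> not full
  row 4: 0 empty cells -> FULL (clear)
  row 5: 3 empty cells -> not full
  row 6: 5 empty cells -> not full
  row 7: 6 empty cells -> not full
  row 8: 2 empty cells -> not full
  row 9: 7 empty cells -> not full
  row 10: 0 empty cells -> FULL (clear)
  row 11: 0 empty cells -> FULL (clear)
Total rows cleared: 3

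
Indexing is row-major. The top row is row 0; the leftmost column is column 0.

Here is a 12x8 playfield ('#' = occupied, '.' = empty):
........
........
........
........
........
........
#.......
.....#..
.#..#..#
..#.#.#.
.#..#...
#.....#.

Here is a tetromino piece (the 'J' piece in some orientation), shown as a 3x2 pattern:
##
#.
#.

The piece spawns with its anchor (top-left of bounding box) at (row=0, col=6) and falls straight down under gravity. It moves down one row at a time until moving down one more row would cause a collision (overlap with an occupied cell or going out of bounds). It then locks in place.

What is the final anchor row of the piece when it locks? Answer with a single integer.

Spawn at (row=0, col=6). Try each row:
  row 0: fits
  row 1: fits
  row 2: fits
  row 3: fits
  row 4: fits
  row 5: fits
  row 6: fits
  row 7: blocked -> lock at row 6

Answer: 6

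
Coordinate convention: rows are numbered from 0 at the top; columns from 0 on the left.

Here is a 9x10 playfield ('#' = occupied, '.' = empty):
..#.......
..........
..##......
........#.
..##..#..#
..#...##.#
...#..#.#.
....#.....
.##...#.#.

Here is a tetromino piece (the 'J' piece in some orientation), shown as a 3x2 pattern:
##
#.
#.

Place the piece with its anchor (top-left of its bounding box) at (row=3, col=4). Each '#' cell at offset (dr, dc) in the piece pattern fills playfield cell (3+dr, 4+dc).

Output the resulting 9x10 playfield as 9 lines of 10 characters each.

Fill (3+0,4+0) = (3,4)
Fill (3+0,4+1) = (3,5)
Fill (3+1,4+0) = (4,4)
Fill (3+2,4+0) = (5,4)

Answer: ..#.......
..........
..##......
....##..#.
..###.#..#
..#.#.##.#
...#..#.#.
....#.....
.##...#.#.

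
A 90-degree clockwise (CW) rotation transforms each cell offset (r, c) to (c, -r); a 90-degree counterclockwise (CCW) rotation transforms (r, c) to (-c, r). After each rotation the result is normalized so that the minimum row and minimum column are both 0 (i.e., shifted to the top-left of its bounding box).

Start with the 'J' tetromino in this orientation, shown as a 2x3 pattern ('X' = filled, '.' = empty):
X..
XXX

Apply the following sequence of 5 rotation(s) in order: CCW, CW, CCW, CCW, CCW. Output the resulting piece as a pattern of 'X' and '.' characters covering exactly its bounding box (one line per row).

Answer: XX
X.
X.

Derivation:
Start:
X..
XXX
After rotation 1 (CCW):
.X
.X
XX
After rotation 2 (CW):
X..
XXX
After rotation 3 (CCW):
.X
.X
XX
After rotation 4 (CCW):
XXX
..X
After rotation 5 (CCW):
XX
X.
X.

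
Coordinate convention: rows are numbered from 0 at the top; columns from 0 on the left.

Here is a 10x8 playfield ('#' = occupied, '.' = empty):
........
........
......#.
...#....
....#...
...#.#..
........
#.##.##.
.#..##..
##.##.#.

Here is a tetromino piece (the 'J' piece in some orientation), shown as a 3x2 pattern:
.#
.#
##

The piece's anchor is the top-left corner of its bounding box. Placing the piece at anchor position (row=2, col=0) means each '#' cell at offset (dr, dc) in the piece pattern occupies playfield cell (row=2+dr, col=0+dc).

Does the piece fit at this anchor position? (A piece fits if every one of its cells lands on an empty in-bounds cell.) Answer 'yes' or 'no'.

Check each piece cell at anchor (2, 0):
  offset (0,1) -> (2,1): empty -> OK
  offset (1,1) -> (3,1): empty -> OK
  offset (2,0) -> (4,0): empty -> OK
  offset (2,1) -> (4,1): empty -> OK
All cells valid: yes

Answer: yes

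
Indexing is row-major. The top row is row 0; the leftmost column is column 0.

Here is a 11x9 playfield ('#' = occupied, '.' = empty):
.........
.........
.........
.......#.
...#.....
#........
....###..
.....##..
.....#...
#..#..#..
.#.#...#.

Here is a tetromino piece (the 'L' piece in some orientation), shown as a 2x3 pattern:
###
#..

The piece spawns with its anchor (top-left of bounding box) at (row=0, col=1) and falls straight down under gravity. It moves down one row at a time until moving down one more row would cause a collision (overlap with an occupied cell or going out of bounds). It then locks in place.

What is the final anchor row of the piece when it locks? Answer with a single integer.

Answer: 3

Derivation:
Spawn at (row=0, col=1). Try each row:
  row 0: fits
  row 1: fits
  row 2: fits
  row 3: fits
  row 4: blocked -> lock at row 3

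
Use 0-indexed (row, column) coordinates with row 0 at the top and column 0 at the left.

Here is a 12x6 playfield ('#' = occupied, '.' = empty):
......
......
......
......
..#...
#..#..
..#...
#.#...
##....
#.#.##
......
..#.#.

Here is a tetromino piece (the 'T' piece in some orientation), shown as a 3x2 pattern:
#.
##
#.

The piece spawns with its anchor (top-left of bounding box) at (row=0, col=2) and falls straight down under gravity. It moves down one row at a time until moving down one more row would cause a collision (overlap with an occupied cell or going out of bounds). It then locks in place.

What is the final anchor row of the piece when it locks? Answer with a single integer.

Answer: 1

Derivation:
Spawn at (row=0, col=2). Try each row:
  row 0: fits
  row 1: fits
  row 2: blocked -> lock at row 1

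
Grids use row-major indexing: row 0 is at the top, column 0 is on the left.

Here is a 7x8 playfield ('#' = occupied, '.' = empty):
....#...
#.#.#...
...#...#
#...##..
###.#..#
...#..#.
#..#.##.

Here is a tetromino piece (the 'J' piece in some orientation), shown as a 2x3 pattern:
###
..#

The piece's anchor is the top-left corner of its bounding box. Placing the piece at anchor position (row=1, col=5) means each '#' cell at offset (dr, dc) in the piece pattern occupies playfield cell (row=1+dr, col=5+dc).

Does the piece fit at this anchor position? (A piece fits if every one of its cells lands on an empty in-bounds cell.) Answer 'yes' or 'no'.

Answer: no

Derivation:
Check each piece cell at anchor (1, 5):
  offset (0,0) -> (1,5): empty -> OK
  offset (0,1) -> (1,6): empty -> OK
  offset (0,2) -> (1,7): empty -> OK
  offset (1,2) -> (2,7): occupied ('#') -> FAIL
All cells valid: no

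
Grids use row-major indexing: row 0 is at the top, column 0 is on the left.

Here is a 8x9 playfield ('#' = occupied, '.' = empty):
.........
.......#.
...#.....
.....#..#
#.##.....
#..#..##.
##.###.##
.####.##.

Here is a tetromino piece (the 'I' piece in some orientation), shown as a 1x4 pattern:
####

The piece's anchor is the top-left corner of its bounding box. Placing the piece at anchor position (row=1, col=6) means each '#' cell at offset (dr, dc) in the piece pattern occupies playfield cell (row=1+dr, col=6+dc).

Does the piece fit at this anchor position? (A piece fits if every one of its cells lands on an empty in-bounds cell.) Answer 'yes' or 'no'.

Answer: no

Derivation:
Check each piece cell at anchor (1, 6):
  offset (0,0) -> (1,6): empty -> OK
  offset (0,1) -> (1,7): occupied ('#') -> FAIL
  offset (0,2) -> (1,8): empty -> OK
  offset (0,3) -> (1,9): out of bounds -> FAIL
All cells valid: no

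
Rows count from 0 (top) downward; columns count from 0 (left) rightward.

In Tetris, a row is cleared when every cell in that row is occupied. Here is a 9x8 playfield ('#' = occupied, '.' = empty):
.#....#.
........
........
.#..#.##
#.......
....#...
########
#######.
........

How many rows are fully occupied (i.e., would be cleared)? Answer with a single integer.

Check each row:
  row 0: 6 empty cells -> not full
  row 1: 8 empty cells -> not full
  row 2: 8 empty cells -> not full
  row 3: 4 empty cells -> not full
  row 4: 7 empty cells -> not full
  row 5: 7 empty cells -> not full
  row 6: 0 empty cells -> FULL (clear)
  row 7: 1 empty cell -> not full
  row 8: 8 empty cells -> not full
Total rows cleared: 1

Answer: 1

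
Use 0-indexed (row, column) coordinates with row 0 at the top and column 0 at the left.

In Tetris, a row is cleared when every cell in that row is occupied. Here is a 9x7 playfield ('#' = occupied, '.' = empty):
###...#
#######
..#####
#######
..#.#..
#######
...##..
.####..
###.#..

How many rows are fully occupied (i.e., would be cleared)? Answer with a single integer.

Answer: 3

Derivation:
Check each row:
  row 0: 3 empty cells -> not full
  row 1: 0 empty cells -> FULL (clear)
  row 2: 2 empty cells -> not full
  row 3: 0 empty cells -> FULL (clear)
  row 4: 5 empty cells -> not full
  row 5: 0 empty cells -> FULL (clear)
  row 6: 5 empty cells -> not full
  row 7: 3 empty cells -> not full
  row 8: 3 empty cells -> not full
Total rows cleared: 3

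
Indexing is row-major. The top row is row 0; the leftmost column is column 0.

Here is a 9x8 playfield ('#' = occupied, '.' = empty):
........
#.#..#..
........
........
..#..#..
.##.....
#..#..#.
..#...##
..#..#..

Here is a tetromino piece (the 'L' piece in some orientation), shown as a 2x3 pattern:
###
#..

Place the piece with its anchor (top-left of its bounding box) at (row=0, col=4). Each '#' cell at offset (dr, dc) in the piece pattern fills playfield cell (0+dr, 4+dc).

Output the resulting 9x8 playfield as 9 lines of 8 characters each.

Answer: ....###.
#.#.##..
........
........
..#..#..
.##.....
#..#..#.
..#...##
..#..#..

Derivation:
Fill (0+0,4+0) = (0,4)
Fill (0+0,4+1) = (0,5)
Fill (0+0,4+2) = (0,6)
Fill (0+1,4+0) = (1,4)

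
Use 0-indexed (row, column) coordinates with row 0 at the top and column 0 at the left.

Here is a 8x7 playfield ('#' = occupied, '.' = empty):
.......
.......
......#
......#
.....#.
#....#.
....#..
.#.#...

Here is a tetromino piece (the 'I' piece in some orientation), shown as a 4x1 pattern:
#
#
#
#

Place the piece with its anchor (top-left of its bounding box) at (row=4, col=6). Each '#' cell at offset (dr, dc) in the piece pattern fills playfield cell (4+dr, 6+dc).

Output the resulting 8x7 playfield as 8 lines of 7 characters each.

Fill (4+0,6+0) = (4,6)
Fill (4+1,6+0) = (5,6)
Fill (4+2,6+0) = (6,6)
Fill (4+3,6+0) = (7,6)

Answer: .......
.......
......#
......#
.....##
#....##
....#.#
.#.#..#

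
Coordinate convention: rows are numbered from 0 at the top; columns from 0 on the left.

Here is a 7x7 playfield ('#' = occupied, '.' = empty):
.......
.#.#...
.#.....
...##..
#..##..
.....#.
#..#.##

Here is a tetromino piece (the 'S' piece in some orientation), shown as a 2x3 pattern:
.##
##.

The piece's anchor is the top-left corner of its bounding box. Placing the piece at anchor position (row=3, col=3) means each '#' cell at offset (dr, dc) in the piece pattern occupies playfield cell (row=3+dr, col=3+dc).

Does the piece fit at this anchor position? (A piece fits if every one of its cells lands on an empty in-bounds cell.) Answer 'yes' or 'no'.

Answer: no

Derivation:
Check each piece cell at anchor (3, 3):
  offset (0,1) -> (3,4): occupied ('#') -> FAIL
  offset (0,2) -> (3,5): empty -> OK
  offset (1,0) -> (4,3): occupied ('#') -> FAIL
  offset (1,1) -> (4,4): occupied ('#') -> FAIL
All cells valid: no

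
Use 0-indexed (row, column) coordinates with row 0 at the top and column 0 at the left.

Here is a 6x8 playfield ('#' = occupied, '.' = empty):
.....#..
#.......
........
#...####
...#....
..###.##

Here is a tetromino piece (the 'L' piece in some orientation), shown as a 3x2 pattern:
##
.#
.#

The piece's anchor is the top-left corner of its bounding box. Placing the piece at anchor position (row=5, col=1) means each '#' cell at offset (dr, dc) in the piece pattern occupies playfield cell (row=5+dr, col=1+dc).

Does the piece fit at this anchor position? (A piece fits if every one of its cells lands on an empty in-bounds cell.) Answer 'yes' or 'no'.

Answer: no

Derivation:
Check each piece cell at anchor (5, 1):
  offset (0,0) -> (5,1): empty -> OK
  offset (0,1) -> (5,2): occupied ('#') -> FAIL
  offset (1,1) -> (6,2): out of bounds -> FAIL
  offset (2,1) -> (7,2): out of bounds -> FAIL
All cells valid: no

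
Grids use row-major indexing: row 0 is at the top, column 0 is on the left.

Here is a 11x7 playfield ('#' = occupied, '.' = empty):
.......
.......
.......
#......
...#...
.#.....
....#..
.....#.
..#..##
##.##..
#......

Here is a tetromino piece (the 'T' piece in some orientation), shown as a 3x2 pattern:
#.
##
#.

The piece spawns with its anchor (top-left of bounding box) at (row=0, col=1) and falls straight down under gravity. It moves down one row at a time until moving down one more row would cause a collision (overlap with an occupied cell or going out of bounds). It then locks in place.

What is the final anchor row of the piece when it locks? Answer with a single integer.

Spawn at (row=0, col=1). Try each row:
  row 0: fits
  row 1: fits
  row 2: fits
  row 3: blocked -> lock at row 2

Answer: 2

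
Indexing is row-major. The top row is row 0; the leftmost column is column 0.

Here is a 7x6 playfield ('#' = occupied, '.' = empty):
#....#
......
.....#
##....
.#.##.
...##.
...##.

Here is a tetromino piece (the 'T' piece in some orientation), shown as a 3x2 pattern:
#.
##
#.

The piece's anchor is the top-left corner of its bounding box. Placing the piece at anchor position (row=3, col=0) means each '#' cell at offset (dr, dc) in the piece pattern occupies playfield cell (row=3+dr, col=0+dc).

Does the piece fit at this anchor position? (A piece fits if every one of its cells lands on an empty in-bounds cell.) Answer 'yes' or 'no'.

Answer: no

Derivation:
Check each piece cell at anchor (3, 0):
  offset (0,0) -> (3,0): occupied ('#') -> FAIL
  offset (1,0) -> (4,0): empty -> OK
  offset (1,1) -> (4,1): occupied ('#') -> FAIL
  offset (2,0) -> (5,0): empty -> OK
All cells valid: no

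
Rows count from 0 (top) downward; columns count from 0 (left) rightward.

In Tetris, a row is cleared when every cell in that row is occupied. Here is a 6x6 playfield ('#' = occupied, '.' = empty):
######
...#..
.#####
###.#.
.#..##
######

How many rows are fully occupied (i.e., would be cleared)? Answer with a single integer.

Answer: 2

Derivation:
Check each row:
  row 0: 0 empty cells -> FULL (clear)
  row 1: 5 empty cells -> not full
  row 2: 1 empty cell -> not full
  row 3: 2 empty cells -> not full
  row 4: 3 empty cells -> not full
  row 5: 0 empty cells -> FULL (clear)
Total rows cleared: 2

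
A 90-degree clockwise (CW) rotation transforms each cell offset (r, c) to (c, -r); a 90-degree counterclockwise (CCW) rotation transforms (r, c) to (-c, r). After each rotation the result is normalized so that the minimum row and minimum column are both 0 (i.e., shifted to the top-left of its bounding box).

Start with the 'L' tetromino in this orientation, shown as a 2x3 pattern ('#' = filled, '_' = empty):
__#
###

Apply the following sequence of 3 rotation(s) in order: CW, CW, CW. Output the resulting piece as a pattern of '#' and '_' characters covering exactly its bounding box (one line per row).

Start:
__#
###
After rotation 1 (CW):
#_
#_
##
After rotation 2 (CW):
###
#__
After rotation 3 (CW):
##
_#
_#

Answer: ##
_#
_#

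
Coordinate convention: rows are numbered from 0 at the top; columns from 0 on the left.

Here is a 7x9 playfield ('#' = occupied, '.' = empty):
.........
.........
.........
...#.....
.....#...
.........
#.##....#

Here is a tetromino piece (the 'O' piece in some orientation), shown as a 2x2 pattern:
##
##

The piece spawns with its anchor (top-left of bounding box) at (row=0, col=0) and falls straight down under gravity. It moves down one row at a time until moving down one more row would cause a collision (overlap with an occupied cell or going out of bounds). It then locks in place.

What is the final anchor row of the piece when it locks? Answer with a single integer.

Answer: 4

Derivation:
Spawn at (row=0, col=0). Try each row:
  row 0: fits
  row 1: fits
  row 2: fits
  row 3: fits
  row 4: fits
  row 5: blocked -> lock at row 4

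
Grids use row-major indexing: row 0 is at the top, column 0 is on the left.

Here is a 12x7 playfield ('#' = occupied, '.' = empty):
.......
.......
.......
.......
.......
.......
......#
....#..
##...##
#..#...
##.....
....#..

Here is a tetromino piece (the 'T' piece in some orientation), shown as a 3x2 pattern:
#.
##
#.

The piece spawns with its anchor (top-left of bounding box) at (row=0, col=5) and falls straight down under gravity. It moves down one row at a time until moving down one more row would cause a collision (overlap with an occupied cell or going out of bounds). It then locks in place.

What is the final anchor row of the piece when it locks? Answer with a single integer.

Answer: 4

Derivation:
Spawn at (row=0, col=5). Try each row:
  row 0: fits
  row 1: fits
  row 2: fits
  row 3: fits
  row 4: fits
  row 5: blocked -> lock at row 4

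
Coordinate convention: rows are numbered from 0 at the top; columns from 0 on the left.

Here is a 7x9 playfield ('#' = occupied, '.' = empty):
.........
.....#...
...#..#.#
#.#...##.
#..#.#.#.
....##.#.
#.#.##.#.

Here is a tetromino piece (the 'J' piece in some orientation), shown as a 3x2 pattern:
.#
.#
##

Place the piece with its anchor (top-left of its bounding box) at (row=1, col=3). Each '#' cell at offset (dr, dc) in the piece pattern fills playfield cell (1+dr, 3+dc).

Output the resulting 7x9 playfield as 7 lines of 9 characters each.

Answer: .........
....##...
...##.#.#
#.###.##.
#..#.#.#.
....##.#.
#.#.##.#.

Derivation:
Fill (1+0,3+1) = (1,4)
Fill (1+1,3+1) = (2,4)
Fill (1+2,3+0) = (3,3)
Fill (1+2,3+1) = (3,4)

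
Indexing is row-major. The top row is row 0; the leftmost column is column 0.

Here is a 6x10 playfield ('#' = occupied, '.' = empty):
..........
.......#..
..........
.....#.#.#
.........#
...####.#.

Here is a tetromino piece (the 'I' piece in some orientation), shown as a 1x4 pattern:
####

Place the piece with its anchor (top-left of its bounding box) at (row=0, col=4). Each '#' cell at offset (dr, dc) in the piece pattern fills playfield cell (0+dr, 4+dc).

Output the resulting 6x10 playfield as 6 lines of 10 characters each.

Fill (0+0,4+0) = (0,4)
Fill (0+0,4+1) = (0,5)
Fill (0+0,4+2) = (0,6)
Fill (0+0,4+3) = (0,7)

Answer: ....####..
.......#..
..........
.....#.#.#
.........#
...####.#.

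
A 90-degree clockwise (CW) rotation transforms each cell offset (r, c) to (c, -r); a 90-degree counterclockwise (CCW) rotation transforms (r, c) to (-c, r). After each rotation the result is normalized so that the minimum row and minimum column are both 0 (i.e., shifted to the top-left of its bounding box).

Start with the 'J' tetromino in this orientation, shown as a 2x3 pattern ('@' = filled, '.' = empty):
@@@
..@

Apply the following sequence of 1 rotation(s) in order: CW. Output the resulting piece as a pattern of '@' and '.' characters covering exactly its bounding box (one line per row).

Start:
@@@
..@
After rotation 1 (CW):
.@
.@
@@

Answer: .@
.@
@@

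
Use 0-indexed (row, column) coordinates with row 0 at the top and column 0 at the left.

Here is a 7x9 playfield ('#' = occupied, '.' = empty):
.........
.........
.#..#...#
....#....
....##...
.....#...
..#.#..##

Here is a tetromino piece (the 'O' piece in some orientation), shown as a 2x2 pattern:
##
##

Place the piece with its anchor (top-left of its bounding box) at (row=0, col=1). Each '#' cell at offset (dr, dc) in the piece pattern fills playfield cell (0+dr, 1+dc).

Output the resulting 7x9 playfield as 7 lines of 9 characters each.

Answer: .##......
.##......
.#..#...#
....#....
....##...
.....#...
..#.#..##

Derivation:
Fill (0+0,1+0) = (0,1)
Fill (0+0,1+1) = (0,2)
Fill (0+1,1+0) = (1,1)
Fill (0+1,1+1) = (1,2)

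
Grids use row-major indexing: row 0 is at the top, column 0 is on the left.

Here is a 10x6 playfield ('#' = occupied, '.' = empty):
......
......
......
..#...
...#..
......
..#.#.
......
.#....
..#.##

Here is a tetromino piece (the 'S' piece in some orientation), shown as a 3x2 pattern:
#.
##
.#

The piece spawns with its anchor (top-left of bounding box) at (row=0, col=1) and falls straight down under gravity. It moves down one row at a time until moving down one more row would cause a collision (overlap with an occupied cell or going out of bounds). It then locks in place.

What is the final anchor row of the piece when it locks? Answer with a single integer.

Answer: 0

Derivation:
Spawn at (row=0, col=1). Try each row:
  row 0: fits
  row 1: blocked -> lock at row 0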